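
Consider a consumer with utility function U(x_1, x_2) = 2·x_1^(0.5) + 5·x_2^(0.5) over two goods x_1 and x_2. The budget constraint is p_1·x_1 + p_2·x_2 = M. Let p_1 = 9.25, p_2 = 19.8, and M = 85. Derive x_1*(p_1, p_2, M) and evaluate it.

MU_x_1 ∝ 2·x_1^(-0.5), MU_x_2 ∝ 5·x_2^(-0.5), so MRS = (2/5)·(x_2/x_1)^(0.5) = p_1/p_2.
Solve for the ratio: x_2/x_1 = [(5/2)·p_1/p_2]^(2).
With the ratio pinned down, the budget gives x_1* = M/(p_1 + p_2·(x_2/x_1)) and x_2* = (x_2/x_1)·x_1*.
Numerically x_2/x_1 = 1.364059, so x_1* = 85/(9.25 + 19.8·1.364059) = 2.3443.

x_1* = 2.3443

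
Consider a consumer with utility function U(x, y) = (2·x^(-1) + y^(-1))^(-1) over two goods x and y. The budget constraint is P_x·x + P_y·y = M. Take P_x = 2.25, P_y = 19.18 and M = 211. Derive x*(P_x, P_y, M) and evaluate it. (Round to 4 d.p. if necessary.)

x* = 30.6012

MRS = MU_x/MU_y = 2·(y/x)^(2). Set equal to P_x/P_y.
Solve for the ratio: y/x = [(1/2)·P_x/P_y]^(0.5).
With the ratio pinned down, the budget gives x* = M/(P_x + P_y·(y/x)) and y* = (y/x)·x*.
Numerically y/x = 0.242188, so x* = 211/(2.25 + 19.18·0.242188) = 30.6012.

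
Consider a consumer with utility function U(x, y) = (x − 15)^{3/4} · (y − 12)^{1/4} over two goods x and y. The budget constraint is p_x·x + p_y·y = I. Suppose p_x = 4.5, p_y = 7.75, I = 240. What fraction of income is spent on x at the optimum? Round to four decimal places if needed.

share on x = 0.5297

MRS = 3·(y−12)/(x−15). Tangency with p_x/p_y gives y−12 = (1/3)·(p_x/p_y)·(x−15).
Substituting into the budget: x* = 15 + 0.75·(I − 15·p_x − 12·p_y)/p_x, and y* = 12 + 0.25·(…)/p_y.
Discretionary income = 240 − 15·4.5 − 12·7.75 = 79.5; x* = 15 + 0.75·79.5/4.5 = 28.25; y* = 12 + 0.25·79.5/7.75 = 14.5645.
Expenditure on x: 4.5·28.25 = 127.125; share = 0.5297.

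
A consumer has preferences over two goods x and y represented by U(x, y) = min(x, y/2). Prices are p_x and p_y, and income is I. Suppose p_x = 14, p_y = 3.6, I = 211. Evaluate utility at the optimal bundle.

V = 9.9528

Leontief preferences: the optimum is at the kink where x/1 = y/2, i.e. y = 2·x.
Budget: p_x·x + p_y·2·x = I, so (p_x + 2·p_y)·x = I.
Demand: x*(p_x,p_y,I) = I/(p_x + 2·p_y), y* = 2·I/(p_x + 2·p_y).
Here 14 + 2·3.6 = 21.2, giving x* = 9.9528 and y* = 19.9057.
Utility at the optimum: U(9.9528, 19.9057) = 9.9528.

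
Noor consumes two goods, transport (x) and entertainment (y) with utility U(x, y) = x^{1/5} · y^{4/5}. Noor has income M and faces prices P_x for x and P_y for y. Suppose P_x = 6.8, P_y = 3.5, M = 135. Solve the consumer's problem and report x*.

x* = 3.9706

MU_x/MU_y = (0.2·y)/(0.8·x); tangency sets this equal to P_x/P_y.
Rearranging, P_y·y = 4·P_x·x. Substituting into the budget gives P_x·x·(1 + 4) = M.
Demand: x*(P_x,P_y,M) = 0.2·M/P_x and y* = 0.8·M/P_y.
At P_x=6.8, P_y=3.5, M=135: x* = 0.2·135/6.8 = 3.9706.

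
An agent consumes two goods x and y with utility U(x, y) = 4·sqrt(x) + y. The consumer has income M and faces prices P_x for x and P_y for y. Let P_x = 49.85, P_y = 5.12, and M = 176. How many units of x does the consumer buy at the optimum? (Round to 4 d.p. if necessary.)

x* = 0.0422

Thus x* = (2·P_y/P_x)² — independent of M — with the rest of income spent on y.
Plugging in: x* = (2·5.12/49.85)² = 0.0422.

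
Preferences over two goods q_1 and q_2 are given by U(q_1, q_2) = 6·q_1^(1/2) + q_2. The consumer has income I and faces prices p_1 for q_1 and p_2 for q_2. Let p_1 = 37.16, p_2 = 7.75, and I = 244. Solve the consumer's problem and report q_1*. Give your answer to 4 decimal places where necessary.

q_1* = 0.3915

Utility is quasi-linear in q_2; the FOC for q_1 is 3/√q_1 = p_1/p_2.
Solve: √q_1 = 3·p_2/p_1, so q_1*(p_1,p_2) = (3·p_2/p_1)², and q_2* = (I − p_1·q_1*)/p_2.
Plugging in: q_1* = (3·7.75/37.16)² = 0.3915.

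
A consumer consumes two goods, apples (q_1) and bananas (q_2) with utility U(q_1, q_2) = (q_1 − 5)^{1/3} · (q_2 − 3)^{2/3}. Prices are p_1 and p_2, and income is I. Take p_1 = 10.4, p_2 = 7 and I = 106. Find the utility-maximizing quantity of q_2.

q_2* = 6.1429

MRS = (1/2)·(q_2−3)/(q_1−5). Tangency with p_1/p_2 gives q_2−3 = 2·(p_1/p_2)·(q_1−5).
After buying the subsistence bundle (5, 3), a share 1/3 of the remaining income goes to q_1: q_1* = 5 + 1/3·(I − 5p_1 − 3p_2)/p_1.
Discretionary income = 106 − 5·10.4 − 3·7 = 33; q_2* = 3 + 2/3·33/7 = 6.1429.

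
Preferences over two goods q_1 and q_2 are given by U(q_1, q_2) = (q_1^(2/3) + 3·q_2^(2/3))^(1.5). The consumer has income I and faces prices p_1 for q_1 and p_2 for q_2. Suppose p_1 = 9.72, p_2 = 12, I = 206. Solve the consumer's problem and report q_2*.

MRS = MU_q_1/MU_q_2 = (1/3)·(q_2/q_1)^(1/3). Set equal to p_1/p_2.
Solve for the ratio: q_2/q_1 = [3·p_1/p_2]^(3).
With the ratio pinned down, the budget gives q_1* = I/(p_1 + p_2·(q_2/q_1)) and q_2* = (q_2/q_1)·q_1*.
Numerically q_2/q_1 = 14.348907, so q_1* = 206/(9.72 + 12·14.348907) = 1.1324 and q_2* = 14.348907·1.1324 = 16.2494.

q_2* = 16.2494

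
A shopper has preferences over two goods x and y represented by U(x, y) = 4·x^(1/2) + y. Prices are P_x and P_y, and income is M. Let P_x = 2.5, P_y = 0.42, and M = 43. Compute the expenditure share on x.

Set MRS = P_x/P_y: 2·x^(−1/2) = P_x/P_y.
Solve: √x = 2·P_y/P_x, so x*(P_x,P_y) = (2·P_y/P_x)², and y* = (M − P_x·x*)/P_y.
Plugging in: x* = (2·0.42/2.5)² = 0.1129, y* = 101.709.
Expenditure on x: 2.5·0.1129 = 0.2822; share = 0.0066.

share on x = 0.0066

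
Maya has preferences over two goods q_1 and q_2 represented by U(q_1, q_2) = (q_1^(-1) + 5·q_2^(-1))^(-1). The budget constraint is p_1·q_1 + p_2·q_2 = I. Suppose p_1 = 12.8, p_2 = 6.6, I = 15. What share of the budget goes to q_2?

MU_q_1 ∝ q_1^(-2), MU_q_2 ∝ 5·q_2^(-2), so MRS = (1/5)·(q_2/q_1)^(2) = p_1/p_2.
Hence q_2/q_1 = (5·p_1/p_2)^(1/(2)), i.e. raised to the 0.5 power.
With the ratio pinned down, the budget gives q_1* = I/(p_1 + p_2·(q_2/q_1)) and q_2* = (q_2/q_1)·q_1*.
Numerically q_2/q_1 = 3.113996, so q_1* = 15/(12.8 + 6.6·3.113996) = 0.4497 and q_2* = 3.113996·0.4497 = 1.4005.
Expenditure on q_2: 6.6·1.4005 = 9.2433; share = 0.6162.

share on q_2 = 0.6162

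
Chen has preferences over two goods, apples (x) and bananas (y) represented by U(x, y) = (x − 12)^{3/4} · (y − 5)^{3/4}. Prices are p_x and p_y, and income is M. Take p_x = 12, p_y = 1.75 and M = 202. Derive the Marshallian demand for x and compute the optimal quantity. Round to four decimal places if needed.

This is Cobb-Douglas in (x−12, y−5): tangency gives 0.75·p_y·(y−5) = 0.75·p_x·(x−12).
After buying the subsistence bundle (12, 5), a share 0.5 of the remaining income goes to x: x* = 12 + 0.5·(M − 12p_x − 5p_y)/p_x.
Discretionary income = 202 − 12·12 − 5·1.75 = 49.25; x* = 12 + 0.5·49.25/12 = 14.0521.

x* = 14.0521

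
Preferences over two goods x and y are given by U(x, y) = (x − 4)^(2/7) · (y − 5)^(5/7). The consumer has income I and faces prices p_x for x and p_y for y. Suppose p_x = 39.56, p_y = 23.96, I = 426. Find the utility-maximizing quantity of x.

MRS = (2/5)·(y−5)/(x−4). Tangency with p_x/p_y gives y−5 = (5/2)·(p_x/p_y)·(x−4).
Substituting into the budget: x* = 4 + 2/7·(I − 4·p_x − 5·p_y)/p_x, and y* = 5 + 5/7·(…)/p_y.
Discretionary income = 426 − 4·39.56 − 5·23.96 = 147.96; x* = 4 + 2/7·147.96/39.56 = 5.0686.

x* = 5.0686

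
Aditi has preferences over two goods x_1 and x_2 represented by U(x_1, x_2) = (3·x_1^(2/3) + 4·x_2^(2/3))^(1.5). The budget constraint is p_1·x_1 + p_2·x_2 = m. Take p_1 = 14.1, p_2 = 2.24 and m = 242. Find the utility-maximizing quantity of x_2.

x_2* = 106.8975

From the CES first-order condition, (3/4)·(x_2/x_1)^(1/3) = p_1/p_2.
Solve for the ratio: x_2/x_1 = [(4/3)·p_1/p_2]^(3).
Substitute x_2 = (x_2/x_1)·x_1 into the budget: x_1* = m/(p_1 + p_2·(x_2/x_1)).
Numerically x_2/x_1 = 591.193285, so x_1* = 242/(14.1 + 2.24·591.193285) = 0.1808 and x_2* = 591.193285·0.1808 = 106.8975.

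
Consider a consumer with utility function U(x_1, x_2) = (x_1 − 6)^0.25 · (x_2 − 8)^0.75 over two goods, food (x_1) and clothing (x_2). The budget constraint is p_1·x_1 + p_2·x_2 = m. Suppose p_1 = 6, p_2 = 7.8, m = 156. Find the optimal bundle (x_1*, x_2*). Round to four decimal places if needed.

x_1* = 8.4, x_2* = 13.5385

Let x_1' = x_1−6, x_2' = x_2−8. MRS = (1/3)·x_2'/x_1' = p_1/p_2.
After buying the subsistence bundle (6, 8), a share 0.25 of the remaining income goes to x_1: x_1* = 6 + 0.25·(m − 6p_1 − 8p_2)/p_1.
Discretionary income = 156 − 6·6 − 8·7.8 = 57.6; x_1* = 6 + 0.25·57.6/6 = 8.4; x_2* = 8 + 0.75·57.6/7.8 = 13.5385.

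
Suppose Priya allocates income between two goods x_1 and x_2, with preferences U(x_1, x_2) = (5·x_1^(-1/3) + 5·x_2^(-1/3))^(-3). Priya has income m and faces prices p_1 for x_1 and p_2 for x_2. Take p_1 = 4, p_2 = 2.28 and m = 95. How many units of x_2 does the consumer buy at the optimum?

MU_x_1 ∝ 5·x_1^(-4/3), MU_x_2 ∝ 5·x_2^(-4/3), so MRS = (x_2/x_1)^(4/3) = p_1/p_2.
Hence x_2/x_1 = (p_1/p_2)^(1/(4/3)), i.e. raised to the 0.75 power.
With the ratio pinned down, the budget gives x_1* = m/(p_1 + p_2·(x_2/x_1)) and x_2* = (x_2/x_1)·x_1*.
Numerically x_2/x_1 = 1.524382, so x_1* = 95/(4 + 2.28·1.524382) = 12.708 and x_2* = 1.524382·12.708 = 19.3719.

x_2* = 19.3719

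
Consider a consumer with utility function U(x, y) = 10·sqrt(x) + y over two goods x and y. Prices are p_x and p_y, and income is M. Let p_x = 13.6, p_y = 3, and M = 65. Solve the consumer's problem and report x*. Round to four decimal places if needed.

x* = 1.2165

MU_x = 5/√x, MU_y = 1. Tangency: 5/√x = p_x/p_y.
Solve: √x = 5·p_y/p_x, so x*(p_x,p_y) = (5·p_y/p_x)², and y* = (M − p_x·x*)/p_y.
Plugging in: x* = (5·3/13.6)² = 1.2165.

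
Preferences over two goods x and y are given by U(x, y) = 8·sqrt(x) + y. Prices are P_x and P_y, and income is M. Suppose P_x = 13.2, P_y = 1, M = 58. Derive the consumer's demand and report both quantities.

x* = 0.0918, y* = 56.7879

Utility is quasi-linear in y; the FOC for x is 4/√x = P_x/P_y.
Solve: √x = 4·P_y/P_x, so x*(P_x,P_y) = (4·P_y/P_x)², and y* = (M − P_x·x*)/P_y.
Plugging in: x* = (4·1/13.2)² = 0.0918, y* = 56.7879.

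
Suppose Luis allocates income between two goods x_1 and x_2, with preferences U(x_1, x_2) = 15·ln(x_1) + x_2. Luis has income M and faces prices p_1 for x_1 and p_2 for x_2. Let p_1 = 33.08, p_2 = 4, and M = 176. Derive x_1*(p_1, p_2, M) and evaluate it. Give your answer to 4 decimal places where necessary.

Set MRS = p_1/p_2: (15/x_1)/1 = p_1/p_2.
So x_1*(p_1,p_2) = 15·p_2/p_1, independent of income; and x_2* = (M − 15·p_2)/p_2.
At the given prices: x_1* = 15·4/33.08 = 1.8138.

x_1* = 1.8138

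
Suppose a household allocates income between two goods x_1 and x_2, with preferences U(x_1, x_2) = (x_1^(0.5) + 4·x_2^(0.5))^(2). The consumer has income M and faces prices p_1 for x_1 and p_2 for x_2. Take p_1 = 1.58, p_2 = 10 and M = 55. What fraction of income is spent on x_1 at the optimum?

MU_x_1 ∝ x_1^(-0.5), MU_x_2 ∝ 4·x_2^(-0.5), so MRS = (1/4)·(x_2/x_1)^(0.5) = p_1/p_2.
Solve for the ratio: x_2/x_1 = [4·p_1/p_2]^(2).
Substitute x_2 = (x_2/x_1)·x_1 into the budget: x_1* = M/(p_1 + p_2·(x_2/x_1)).
Numerically x_2/x_1 = 0.399424, so x_1* = 55/(1.58 + 10·0.399424) = 9.8668 and x_2* = 0.399424·9.8668 = 3.941.
Expenditure on x_1: 1.58·9.8668 = 15.5896; share = 0.2834.

share on x_1 = 0.2834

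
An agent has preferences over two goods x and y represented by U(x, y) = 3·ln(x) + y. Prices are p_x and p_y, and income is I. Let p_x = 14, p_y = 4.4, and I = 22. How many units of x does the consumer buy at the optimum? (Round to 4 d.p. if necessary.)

x* = 0.9429

So x*(p_x,p_y) = 3·p_y/p_x, independent of income; and y* = (I − 3·p_y)/p_y.
At the given prices: x* = 3·4.4/14 = 0.9429.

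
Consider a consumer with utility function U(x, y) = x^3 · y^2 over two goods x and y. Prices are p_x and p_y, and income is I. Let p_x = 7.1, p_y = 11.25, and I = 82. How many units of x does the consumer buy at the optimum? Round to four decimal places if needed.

Demand: x*(p_x,p_y,I) = 0.6·I/p_x and y* = 0.4·I/p_y.
At p_x=7.1, p_y=11.25, I=82: x* = 0.6·82/7.1 = 6.9296.

x* = 6.9296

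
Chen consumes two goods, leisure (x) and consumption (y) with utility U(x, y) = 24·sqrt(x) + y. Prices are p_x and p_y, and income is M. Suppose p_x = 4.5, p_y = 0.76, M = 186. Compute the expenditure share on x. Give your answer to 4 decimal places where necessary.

MU_x = 12/√x, MU_y = 1. Tangency: 12/√x = p_x/p_y.
Solve: √x = 12·p_y/p_x, so x*(p_x,p_y) = (12·p_y/p_x)², and y* = (M − p_x·x*)/p_y.
Plugging in: x* = (12·0.76/4.5)² = 4.1074, y* = 220.4168.
Expenditure on x: 4.5·4.1074 = 18.4832; share = 0.0994.

share on x = 0.0994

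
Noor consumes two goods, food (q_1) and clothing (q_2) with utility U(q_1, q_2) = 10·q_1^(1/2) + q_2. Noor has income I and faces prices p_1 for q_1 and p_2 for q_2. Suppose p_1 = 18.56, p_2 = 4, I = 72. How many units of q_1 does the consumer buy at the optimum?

q_1* = 1.1612

Set MRS = p_1/p_2: 5·q_1^(−1/2) = p_1/p_2.
Solve: √q_1 = 5·p_2/p_1, so q_1*(p_1,p_2) = (5·p_2/p_1)², and q_2* = (I − p_1·q_1*)/p_2.
Plugging in: q_1* = (5·4/18.56)² = 1.1612.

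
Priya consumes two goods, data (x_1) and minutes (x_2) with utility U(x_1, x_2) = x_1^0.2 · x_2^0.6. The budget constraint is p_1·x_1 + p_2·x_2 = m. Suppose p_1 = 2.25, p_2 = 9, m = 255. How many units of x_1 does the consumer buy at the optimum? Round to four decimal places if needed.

x_1* = 28.3333

MU_x_1/MU_x_2 = (0.2·x_2)/(0.6·x_1); tangency sets this equal to p_1/p_2.
So 0.2·p_2·x_2 = 0.6·p_1·x_1; combined with the budget, a share 0.25 of income goes to x_1.
Demand: x_1*(p_1,p_2,m) = 0.25·m/p_1 and x_2* = 0.75·m/p_2.
At p_1=2.25, p_2=9, m=255: x_1* = 0.25·255/2.25 = 28.3333.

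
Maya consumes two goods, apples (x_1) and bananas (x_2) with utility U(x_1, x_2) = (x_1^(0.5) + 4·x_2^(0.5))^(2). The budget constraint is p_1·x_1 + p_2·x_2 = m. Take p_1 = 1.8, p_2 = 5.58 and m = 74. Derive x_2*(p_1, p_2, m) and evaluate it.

From the CES first-order condition, (1/4)·(x_2/x_1)^(0.5) = p_1/p_2.
Hence x_2/x_1 = (4·p_1/p_2)^(1/(0.5)), i.e. raised to the 2 power.
Substitute x_2 = (x_2/x_1)·x_1 into the budget: x_1* = m/(p_1 + p_2·(x_2/x_1)).
Numerically x_2/x_1 = 1.664932, so x_1* = 74/(1.8 + 5.58·1.664932) = 6.6725 and x_2* = 1.664932·6.6725 = 11.1092.

x_2* = 11.1092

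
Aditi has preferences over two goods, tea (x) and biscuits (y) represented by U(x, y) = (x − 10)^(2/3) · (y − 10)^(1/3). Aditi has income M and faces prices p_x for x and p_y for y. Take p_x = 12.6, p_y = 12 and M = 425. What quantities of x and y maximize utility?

x* = 19.4709, y* = 14.9722

MRS = 2·(y−10)/(x−10). Tangency with p_x/p_y gives y−10 = (1/2)·(p_x/p_y)·(x−10).
Substituting into the budget: x* = 10 + 2/3·(M − 10·p_x − 10·p_y)/p_x, and y* = 10 + 1/3·(…)/p_y.
Discretionary income = 425 − 10·12.6 − 10·12 = 179; x* = 10 + 2/3·179/12.6 = 19.4709; y* = 10 + 1/3·179/12 = 14.9722.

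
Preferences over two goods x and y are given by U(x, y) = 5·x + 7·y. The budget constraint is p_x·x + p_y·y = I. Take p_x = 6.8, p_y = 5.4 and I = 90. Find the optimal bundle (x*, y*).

Linear utility — the consumer picks whichever good has higher MU/price: 5/6.8 = 0.7353 vs 7/5.4 = 1.2963.
y gives more utility per dollar, so spend all income on y: y* = I/p_y, x* = 0.
Numerically: x* = 0, y* = 16.6667.

x* = 0, y* = 16.6667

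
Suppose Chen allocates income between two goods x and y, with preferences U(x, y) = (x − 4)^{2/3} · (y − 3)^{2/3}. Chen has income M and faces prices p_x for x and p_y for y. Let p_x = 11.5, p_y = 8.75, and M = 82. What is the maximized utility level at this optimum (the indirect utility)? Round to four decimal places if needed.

V = 0.3821

This is Cobb-Douglas in (x−4, y−3): tangency gives 2/3·p_y·(y−3) = 2/3·p_x·(x−4).
After buying the subsistence bundle (4, 3), a share 0.5 of the remaining income goes to x: x* = 4 + 0.5·(M − 4p_x − 3p_y)/p_x.
Discretionary income = 82 − 4·11.5 − 3·8.75 = 9.75; x* = 4 + 0.5·9.75/11.5 = 4.4239; y* = 3 + 0.5·9.75/8.75 = 3.5571.
Utility at the optimum: U(4.4239, 3.5571) = 0.3821.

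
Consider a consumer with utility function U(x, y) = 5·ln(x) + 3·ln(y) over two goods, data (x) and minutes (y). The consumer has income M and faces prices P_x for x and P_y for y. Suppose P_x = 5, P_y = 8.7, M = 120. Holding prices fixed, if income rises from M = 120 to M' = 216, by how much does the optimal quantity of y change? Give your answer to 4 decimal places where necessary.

Demand: x*(P_x,P_y,M) = 0.625·M/P_x and y* = 0.375·M/P_y.
At P_x=5, P_y=8.7, M=120: y* = 0.375·120/8.7 = 5.1724.
At M' = 216: y* = 9.3103. Change: 9.3103 − 5.1724 = 4.1379.

Δy* = 4.1379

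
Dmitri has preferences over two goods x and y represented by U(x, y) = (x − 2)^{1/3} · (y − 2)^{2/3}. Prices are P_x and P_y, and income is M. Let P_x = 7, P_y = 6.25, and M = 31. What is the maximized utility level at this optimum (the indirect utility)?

V = 0.3669

This is Cobb-Douglas in (x−2, y−2): tangency gives 1/3·P_y·(y−2) = 2/3·P_x·(x−2).
Substituting into the budget: x* = 2 + 1/3·(M − 2·P_x − 2·P_y)/P_x, and y* = 2 + 2/3·(…)/P_y.
Discretionary income = 31 − 2·7 − 2·6.25 = 4.5; x* = 2 + 1/3·4.5/7 = 2.2143; y* = 2 + 2/3·4.5/6.25 = 2.48.
Utility at the optimum: U(2.2143, 2.48) = 0.3669.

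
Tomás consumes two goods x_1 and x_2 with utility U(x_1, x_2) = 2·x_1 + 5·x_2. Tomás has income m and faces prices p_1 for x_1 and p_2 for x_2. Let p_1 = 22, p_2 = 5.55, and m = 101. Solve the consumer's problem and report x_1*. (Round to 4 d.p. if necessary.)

Linear utility — the consumer picks whichever good has higher MU/price: 2/22 = 0.0909 vs 5/5.55 = 0.9009.
x_2 gives more utility per dollar, so spend all income on x_2: x_2* = m/p_2, x_1* = 0.
Numerically: x_1* = 0, x_2* = 18.1982.

x_1* = 0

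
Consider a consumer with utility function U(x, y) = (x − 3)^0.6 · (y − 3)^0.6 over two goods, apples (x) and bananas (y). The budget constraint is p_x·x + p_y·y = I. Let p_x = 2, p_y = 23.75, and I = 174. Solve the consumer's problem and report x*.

x* = 27.1875

This is Cobb-Douglas in (x−3, y−3): tangency gives 0.6·p_y·(y−3) = 0.6·p_x·(x−3).
After buying the subsistence bundle (3, 3), a share 0.5 of the remaining income goes to x: x* = 3 + 0.5·(I − 3p_x − 3p_y)/p_x.
Discretionary income = 174 − 3·2 − 3·23.75 = 96.75; x* = 3 + 0.5·96.75/2 = 27.1875.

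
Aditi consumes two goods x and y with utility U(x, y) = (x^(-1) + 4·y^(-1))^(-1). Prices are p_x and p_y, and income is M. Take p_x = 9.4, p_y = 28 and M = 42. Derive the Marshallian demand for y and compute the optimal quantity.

From the CES first-order condition, (1/4)·(y/x)^(2) = p_x/p_y.
Hence y/x = (4·p_x/p_y)^(1/(2)), i.e. raised to the 0.5 power.
Substitute y = (y/x)·x into the budget: x* = M/(p_x + p_y·(y/x)).
Numerically y/x = 1.158817, so x* = 42/(9.4 + 28·1.158817) = 1.0037 and y* = 1.158817·1.0037 = 1.1631.

y* = 1.1631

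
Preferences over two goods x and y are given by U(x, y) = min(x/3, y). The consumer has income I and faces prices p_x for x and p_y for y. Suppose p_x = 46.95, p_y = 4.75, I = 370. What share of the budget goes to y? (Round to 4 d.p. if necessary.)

share on y = 0.0326

With perfect complements, no substitution: consume in ratio x:y = 3:1.
Budget: p_x·x + p_y·(1/3)·x = I, so (3·p_x + p_y)·x = 3·I.
Demand: x*(p_x,p_y,I) = 3·I/(3·p_x + p_y), y* = I/(3·p_x + p_y).
Here 3·46.95 + 4.75 = 145.6, giving x* = 7.6236 and y* = 2.5412.
Expenditure on y: 4.75·2.5412 = 12.0707; share = 0.0326.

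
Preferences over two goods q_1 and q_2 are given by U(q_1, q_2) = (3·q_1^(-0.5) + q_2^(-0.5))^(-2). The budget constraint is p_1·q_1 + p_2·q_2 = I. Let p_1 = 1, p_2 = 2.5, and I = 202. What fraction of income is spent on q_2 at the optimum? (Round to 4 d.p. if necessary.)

share on q_2 = 0.3948

From the CES first-order condition, 3·(q_2/q_1)^(1.5) = p_1/p_2.
Hence q_2/q_1 = ((1/3)·p_1/p_2)^(1/(1.5)), i.e. raised to the 2/3 power.
Substitute q_2 = (q_2/q_1)·q_1 into the budget: q_1* = I/(p_1 + p_2·(q_2/q_1)).
Numerically q_2/q_1 = 0.260991, so q_1* = 202/(1 + 2.5·0.260991) = 122.2407 and q_2* = 0.260991·122.2407 = 31.9037.
Expenditure on q_2: 2.5·31.9037 = 79.7593; share = 0.3948.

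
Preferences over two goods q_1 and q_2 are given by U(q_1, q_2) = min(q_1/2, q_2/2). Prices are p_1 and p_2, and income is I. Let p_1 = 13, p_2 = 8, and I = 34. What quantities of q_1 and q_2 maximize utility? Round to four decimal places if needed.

q_1* = 1.619, q_2* = 1.619

Leontief preferences: the optimum is at the kink where q_1/2 = q_2/2, i.e. q_2 = q_1.
Budget: p_1·q_1 + p_2·q_1 = I, so (2·p_1 + 2·p_2)·q_1 = 2·I.
Demand: q_1*(p_1,p_2,I) = 2·I/(2·p_1 + 2·p_2), q_2* = 2·I/(2·p_1 + 2·p_2).
Here 2·13 + 2·8 = 42, giving q_1* = 1.619 and q_2* = 1.619.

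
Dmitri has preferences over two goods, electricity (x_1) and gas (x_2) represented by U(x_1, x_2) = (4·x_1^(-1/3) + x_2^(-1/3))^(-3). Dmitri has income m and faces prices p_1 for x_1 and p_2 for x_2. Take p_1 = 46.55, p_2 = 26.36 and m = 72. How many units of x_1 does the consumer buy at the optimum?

MU_x_1 ∝ 4·x_1^(-4/3), MU_x_2 ∝ x_2^(-4/3), so MRS = 4·(x_2/x_1)^(4/3) = p_1/p_2.
Hence x_2/x_1 = ((1/4)·p_1/p_2)^(1/(4/3)), i.e. raised to the 0.75 power.
Substitute x_2 = (x_2/x_1)·x_1 into the budget: x_1* = m/(p_1 + p_2·(x_2/x_1)).
Numerically x_2/x_1 = 0.541609, so x_1* = 72/(46.55 + 26.36·0.541609) = 1.1837.

x_1* = 1.1837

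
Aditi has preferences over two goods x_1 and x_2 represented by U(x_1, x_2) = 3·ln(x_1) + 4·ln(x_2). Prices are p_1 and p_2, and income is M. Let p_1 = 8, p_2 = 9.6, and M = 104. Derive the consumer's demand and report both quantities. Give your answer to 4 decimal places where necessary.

MU_x_1/MU_x_2 = (3·x_2)/(4·x_1); tangency sets this equal to p_1/p_2.
Rearranging, p_2·x_2 = (4/3)·p_1·x_1. Substituting into the budget gives p_1·x_1·(1 + (4/3)) = M.
Demand: x_1*(p_1,p_2,M) = 3/7·M/p_1 and x_2* = 4/7·M/p_2.
At p_1=8, p_2=9.6, M=104: x_1* = 3/7·104/8 = 5.5714, x_2* = 6.1905.

x_1* = 5.5714, x_2* = 6.1905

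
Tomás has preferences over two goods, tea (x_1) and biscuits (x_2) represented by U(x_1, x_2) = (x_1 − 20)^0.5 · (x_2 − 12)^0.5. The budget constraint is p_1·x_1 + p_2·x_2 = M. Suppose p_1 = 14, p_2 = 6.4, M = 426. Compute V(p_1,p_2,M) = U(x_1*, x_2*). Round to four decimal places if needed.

After buying the subsistence bundle (20, 12), a share 0.5 of the remaining income goes to x_1: x_1* = 20 + 0.5·(M − 20p_1 − 12p_2)/p_1.
Discretionary income = 426 − 20·14 − 12·6.4 = 69.2; x_1* = 20 + 0.5·69.2/14 = 22.4714; x_2* = 12 + 0.5·69.2/6.4 = 17.4062.
Utility at the optimum: U(22.4714, 17.4062) = 3.6553.

V = 3.6553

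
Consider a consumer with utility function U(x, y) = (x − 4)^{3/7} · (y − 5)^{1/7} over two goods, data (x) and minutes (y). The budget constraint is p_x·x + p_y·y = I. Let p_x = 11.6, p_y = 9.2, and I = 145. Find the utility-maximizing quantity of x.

Let x' = x−4, y' = y−5. MRS = 3·y'/x' = p_x/p_y.
After buying the subsistence bundle (4, 5), a share 0.75 of the remaining income goes to x: x* = 4 + 0.75·(I − 4p_x − 5p_y)/p_x.
Discretionary income = 145 − 4·11.6 − 5·9.2 = 52.6; x* = 4 + 0.75·52.6/11.6 = 7.4009.

x* = 7.4009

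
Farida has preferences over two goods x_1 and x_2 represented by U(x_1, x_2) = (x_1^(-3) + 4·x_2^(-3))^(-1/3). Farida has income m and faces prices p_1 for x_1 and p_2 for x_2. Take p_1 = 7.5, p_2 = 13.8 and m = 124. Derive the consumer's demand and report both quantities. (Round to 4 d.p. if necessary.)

With the ratio pinned down, the budget gives x_1* = m/(p_1 + p_2·(x_2/x_1)) and x_2* = (x_2/x_1)·x_1*.
Numerically x_2/x_1 = 1.214257, so x_1* = 124/(7.5 + 13.8·1.214257) = 5.112 and x_2* = 1.214257·5.112 = 6.2073.

x_1* = 5.112, x_2* = 6.2073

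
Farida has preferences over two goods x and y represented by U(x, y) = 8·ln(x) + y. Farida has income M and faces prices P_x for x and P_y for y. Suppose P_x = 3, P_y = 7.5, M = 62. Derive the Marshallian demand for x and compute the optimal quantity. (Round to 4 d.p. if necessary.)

Set MRS = P_x/P_y: (8/x)/1 = P_x/P_y.
So x*(P_x,P_y) = 8·P_y/P_x, independent of income; and y* = (M − 8·P_y)/P_y.
At the given prices: x* = 8·7.5/3 = 20.

x* = 20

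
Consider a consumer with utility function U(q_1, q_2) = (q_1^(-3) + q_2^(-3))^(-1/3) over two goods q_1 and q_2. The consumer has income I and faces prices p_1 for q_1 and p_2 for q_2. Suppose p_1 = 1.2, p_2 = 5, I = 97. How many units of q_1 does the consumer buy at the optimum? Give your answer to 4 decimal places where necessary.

q_1* = 20.6399

MRS = MU_q_1/MU_q_2 = (q_2/q_1)^(4). Set equal to p_1/p_2.
Solve for the ratio: q_2/q_1 = [p_1/p_2]^(0.25).
Substitute q_2 = (q_2/q_1)·q_1 into the budget: q_1* = I/(p_1 + p_2·(q_2/q_1)).
Numerically q_2/q_1 = 0.699927, so q_1* = 97/(1.2 + 5·0.699927) = 20.6399.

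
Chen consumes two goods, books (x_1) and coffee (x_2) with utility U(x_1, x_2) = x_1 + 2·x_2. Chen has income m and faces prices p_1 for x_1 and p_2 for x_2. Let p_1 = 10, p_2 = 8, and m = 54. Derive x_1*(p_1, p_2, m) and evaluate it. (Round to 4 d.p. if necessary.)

x_1* = 0

Linear utility — the consumer picks whichever good has higher MU/price: 1/10 = 0.1 vs 2/8 = 0.25.
x_2 gives more utility per dollar, so spend all income on x_2: x_2* = m/p_2, x_1* = 0.
Numerically: x_1* = 0, x_2* = 6.75.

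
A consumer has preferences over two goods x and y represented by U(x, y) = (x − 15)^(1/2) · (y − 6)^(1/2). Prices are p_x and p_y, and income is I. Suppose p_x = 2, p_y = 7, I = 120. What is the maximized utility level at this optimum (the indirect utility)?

This is Cobb-Douglas in (x−15, y−6): tangency gives 0.5·p_y·(y−6) = 0.5·p_x·(x−15).
After buying the subsistence bundle (15, 6), a share 0.5 of the remaining income goes to x: x* = 15 + 0.5·(I − 15p_x − 6p_y)/p_x.
Discretionary income = 120 − 15·2 − 6·7 = 48; x* = 15 + 0.5·48/2 = 27; y* = 6 + 0.5·48/7 = 9.4286.
Utility at the optimum: U(27, 9.4286) = 6.4143.

V = 6.4143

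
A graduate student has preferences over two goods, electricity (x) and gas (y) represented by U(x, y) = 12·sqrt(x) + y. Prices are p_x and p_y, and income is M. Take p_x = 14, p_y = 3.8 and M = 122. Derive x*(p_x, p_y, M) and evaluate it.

x* = 2.6522

Plugging in: x* = (6·3.8/14)² = 2.6522.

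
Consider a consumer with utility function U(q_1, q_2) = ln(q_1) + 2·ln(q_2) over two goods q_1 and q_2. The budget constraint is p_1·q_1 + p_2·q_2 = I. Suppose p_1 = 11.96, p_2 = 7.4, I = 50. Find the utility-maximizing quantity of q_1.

q_1* = 1.3935

Demand: q_1*(p_1,p_2,I) = 1/3·I/p_1 and q_2* = 2/3·I/p_2.
At p_1=11.96, p_2=7.4, I=50: q_1* = 1/3·50/11.96 = 1.3935.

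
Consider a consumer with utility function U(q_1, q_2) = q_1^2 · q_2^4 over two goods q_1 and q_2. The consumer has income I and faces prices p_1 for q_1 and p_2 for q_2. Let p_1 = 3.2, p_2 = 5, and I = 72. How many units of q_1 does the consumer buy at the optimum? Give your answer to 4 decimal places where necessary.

The MRS is (1/2)·q_2/q_1. Set MRS = p_1/p_2.
So 2·p_2·q_2 = 4·p_1·q_1; combined with the budget, a share 1/3 of income goes to q_1.
Demand: q_1*(p_1,p_2,I) = 1/3·I/p_1 and q_2* = 2/3·I/p_2.
At p_1=3.2, p_2=5, I=72: q_1* = 1/3·72/3.2 = 7.5.

q_1* = 7.5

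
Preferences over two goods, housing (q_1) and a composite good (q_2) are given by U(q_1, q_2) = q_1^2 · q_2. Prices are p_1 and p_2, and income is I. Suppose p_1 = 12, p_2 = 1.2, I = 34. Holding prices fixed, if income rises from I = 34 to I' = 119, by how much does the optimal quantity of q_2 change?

The MRS is 2·q_2/q_1. Set MRS = p_1/p_2.
So 2·p_2·q_2 = p_1·q_1; combined with the budget, a share 2/3 of income goes to q_1.
Demand: q_1*(p_1,p_2,I) = 2/3·I/p_1 and q_2* = 1/3·I/p_2.
At p_1=12, p_2=1.2, I=34: q_2* = 1/3·34/1.2 = 9.4444.
At I' = 119: q_2* = 33.0556. Change: 33.0556 − 9.4444 = 23.6111.

Δq_2* = 23.6111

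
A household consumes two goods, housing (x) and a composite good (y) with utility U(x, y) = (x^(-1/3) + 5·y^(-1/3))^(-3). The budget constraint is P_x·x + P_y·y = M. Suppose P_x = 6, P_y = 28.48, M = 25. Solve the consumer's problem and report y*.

From the CES first-order condition, (1/5)·(y/x)^(4/3) = P_x/P_y.
Hence y/x = (5·P_x/P_y)^(1/(4/3)), i.e. raised to the 0.75 power.
With the ratio pinned down, the budget gives x* = M/(P_x + P_y·(y/x)) and y* = (y/x)·x*.
Numerically y/x = 1.039767, so x* = 25/(6 + 28.48·1.039767) = 0.702 and y* = 1.039767·0.702 = 0.7299.

y* = 0.7299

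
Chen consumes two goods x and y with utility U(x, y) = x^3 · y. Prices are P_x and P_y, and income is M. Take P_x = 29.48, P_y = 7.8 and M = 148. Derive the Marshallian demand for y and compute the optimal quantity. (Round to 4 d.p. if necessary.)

Tangency: MRS = 3·y/x = P_x/P_y.
Rearranging, P_y·y = (1/3)·P_x·x. Substituting into the budget gives P_x·x·(1 + (1/3)) = M.
Demand: x*(P_x,P_y,M) = 0.75·M/P_x and y* = 0.25·M/P_y.
At P_x=29.48, P_y=7.8, M=148: y* = 0.25·148/7.8 = 4.7436.

y* = 4.7436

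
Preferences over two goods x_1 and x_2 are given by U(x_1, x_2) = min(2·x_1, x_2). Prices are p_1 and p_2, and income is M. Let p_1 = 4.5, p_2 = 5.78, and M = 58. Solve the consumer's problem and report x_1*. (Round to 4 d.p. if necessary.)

With perfect complements, no substitution: consume in ratio x_1:x_2 = 1:2.
Budget: p_1·x_1 + p_2·2·x_1 = M, so (p_1 + 2·p_2)·x_1 = M.
Demand: x_1*(p_1,p_2,M) = M/(p_1 + 2·p_2), x_2* = 2·M/(p_1 + 2·p_2).
Here 4.5 + 2·5.78 = 16.06, giving x_1* = 3.6115.

x_1* = 3.6115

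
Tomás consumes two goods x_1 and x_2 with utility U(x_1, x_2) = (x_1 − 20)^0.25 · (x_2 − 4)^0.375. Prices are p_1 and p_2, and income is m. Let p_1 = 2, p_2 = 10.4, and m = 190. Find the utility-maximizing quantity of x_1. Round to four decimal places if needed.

This is Cobb-Douglas in (x_1−20, x_2−4): tangency gives 0.25·p_2·(x_2−4) = 0.375·p_1·(x_1−20).
After buying the subsistence bundle (20, 4), a share 0.4 of the remaining income goes to x_1: x_1* = 20 + 0.4·(m − 20p_1 − 4p_2)/p_1.
Discretionary income = 190 − 20·2 − 4·10.4 = 108.4; x_1* = 20 + 0.4·108.4/2 = 41.68.

x_1* = 41.68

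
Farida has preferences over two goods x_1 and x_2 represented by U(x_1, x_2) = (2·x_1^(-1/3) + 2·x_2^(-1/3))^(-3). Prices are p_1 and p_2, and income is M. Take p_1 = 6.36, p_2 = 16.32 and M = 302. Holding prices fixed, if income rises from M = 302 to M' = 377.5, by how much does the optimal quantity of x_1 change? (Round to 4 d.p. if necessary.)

Δx_1* = 5.2396

MU_x_1 ∝ 2·x_1^(-4/3), MU_x_2 ∝ 2·x_2^(-4/3), so MRS = (x_2/x_1)^(4/3) = p_1/p_2.
Hence x_2/x_1 = (p_1/p_2)^(1/(4/3)), i.e. raised to the 0.75 power.
Substitute x_2 = (x_2/x_1)·x_1 into the budget: x_1* = M/(p_1 + p_2·(x_2/x_1)).
Numerically x_2/x_1 = 0.493234, so x_1* = 302/(6.36 + 16.32·0.493234) = 20.9583.
At M' = 377.5: x_1* = 26.1979. Change: 26.1979 − 20.9583 = 5.2396.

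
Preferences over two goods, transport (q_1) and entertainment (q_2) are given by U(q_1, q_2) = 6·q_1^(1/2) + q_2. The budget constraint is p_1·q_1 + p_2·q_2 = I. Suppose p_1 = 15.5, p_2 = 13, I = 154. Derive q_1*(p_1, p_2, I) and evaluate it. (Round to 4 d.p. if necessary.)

q_1* = 6.3309

Solve: √q_1 = 3·p_2/p_1, so q_1*(p_1,p_2) = (3·p_2/p_1)², and q_2* = (I − p_1·q_1*)/p_2.
Plugging in: q_1* = (3·13/15.5)² = 6.3309.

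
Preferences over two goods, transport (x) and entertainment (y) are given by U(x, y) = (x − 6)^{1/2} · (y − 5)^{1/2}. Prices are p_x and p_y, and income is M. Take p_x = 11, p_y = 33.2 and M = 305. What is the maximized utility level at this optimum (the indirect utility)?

This is Cobb-Douglas in (x−6, y−5): tangency gives 0.5·p_y·(y−5) = 0.5·p_x·(x−6).
Substituting into the budget: x* = 6 + 0.5·(M − 6·p_x − 5·p_y)/p_x, and y* = 5 + 0.5·(…)/p_y.
Discretionary income = 305 − 6·11 − 5·33.2 = 73; x* = 6 + 0.5·73/11 = 9.3182; y* = 5 + 0.5·73/33.2 = 6.0994.
Utility at the optimum: U(9.3182, 6.0994) = 1.91.

V = 1.91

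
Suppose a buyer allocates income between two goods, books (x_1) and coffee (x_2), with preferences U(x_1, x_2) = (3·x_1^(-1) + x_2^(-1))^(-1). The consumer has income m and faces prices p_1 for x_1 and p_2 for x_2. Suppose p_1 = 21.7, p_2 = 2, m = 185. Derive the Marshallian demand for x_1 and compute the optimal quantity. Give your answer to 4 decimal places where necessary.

x_1* = 7.2539

From the CES first-order condition, 3·(x_2/x_1)^(2) = p_1/p_2.
Solve for the ratio: x_2/x_1 = [(1/3)·p_1/p_2]^(0.5).
With the ratio pinned down, the budget gives x_1* = m/(p_1 + p_2·(x_2/x_1)) and x_2* = (x_2/x_1)·x_1*.
Numerically x_2/x_1 = 1.901754, so x_1* = 185/(21.7 + 2·1.901754) = 7.2539.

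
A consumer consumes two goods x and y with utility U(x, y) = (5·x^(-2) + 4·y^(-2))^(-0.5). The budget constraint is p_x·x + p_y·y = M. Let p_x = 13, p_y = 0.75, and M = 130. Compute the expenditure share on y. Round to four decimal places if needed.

share on y = 0.1217

With the ratio pinned down, the budget gives x* = M/(p_x + p_y·(y/x)) and y* = (y/x)·x*.
Numerically y/x = 2.402467, so x* = 130/(13 + 0.75·2.402467) = 8.7827 and y* = 2.402467·8.7827 = 21.1001.
Expenditure on y: 0.75·21.1001 = 15.8251; share = 0.1217.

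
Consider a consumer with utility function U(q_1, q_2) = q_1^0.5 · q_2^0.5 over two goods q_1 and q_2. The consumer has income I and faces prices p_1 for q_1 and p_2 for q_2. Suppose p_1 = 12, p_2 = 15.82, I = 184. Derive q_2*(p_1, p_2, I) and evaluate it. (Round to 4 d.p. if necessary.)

MU_q_1/MU_q_2 = (0.5·q_2)/(0.5·q_1); tangency sets this equal to p_1/p_2.
Rearranging, p_2·q_2 = p_1·q_1. Substituting into the budget gives p_1·q_1·(1 + 1) = I.
Demand: q_1*(p_1,p_2,I) = 0.5·I/p_1 and q_2* = 0.5·I/p_2.
At p_1=12, p_2=15.82, I=184: q_2* = 0.5·184/15.82 = 5.8154.

q_2* = 5.8154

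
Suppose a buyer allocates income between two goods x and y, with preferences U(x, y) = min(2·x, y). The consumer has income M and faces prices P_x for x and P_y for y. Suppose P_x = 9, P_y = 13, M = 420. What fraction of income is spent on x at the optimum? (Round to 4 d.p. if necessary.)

share on x = 0.2571

Leontief preferences: the optimum is at the kink where x/1 = y/2, i.e. y = 2·x.
Budget: P_x·x + P_y·2·x = M, so (P_x + 2·P_y)·x = M.
Demand: x*(P_x,P_y,M) = M/(P_x + 2·P_y), y* = 2·M/(P_x + 2·P_y).
Here 9 + 2·13 = 35, giving x* = 12 and y* = 24.
Expenditure on x: 9·12 = 108; share = 0.2571.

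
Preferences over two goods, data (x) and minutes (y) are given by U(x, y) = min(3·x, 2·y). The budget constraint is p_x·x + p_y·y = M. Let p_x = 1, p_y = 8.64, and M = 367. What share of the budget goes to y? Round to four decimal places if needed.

With perfect complements, no substitution: consume in ratio x:y = 2:3.
Budget: p_x·x + p_y·(3/2)·x = M, so (2·p_x + 3·p_y)·x = 2·M.
Demand: x*(p_x,p_y,M) = 2·M/(2·p_x + 3·p_y), y* = 3·M/(2·p_x + 3·p_y).
Here 2·1 + 3·8.64 = 27.92, giving x* = 26.2894 and y* = 39.4341.
Expenditure on y: 8.64·39.4341 = 340.7106; share = 0.9284.

share on y = 0.9284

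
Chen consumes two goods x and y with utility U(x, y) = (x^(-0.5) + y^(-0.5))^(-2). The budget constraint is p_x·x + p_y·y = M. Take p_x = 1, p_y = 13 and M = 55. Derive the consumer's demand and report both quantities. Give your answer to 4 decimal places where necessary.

x* = 16.4114, y* = 2.9684

MU_x ∝ x^(-1.5), MU_y ∝ y^(-1.5), so MRS = (y/x)^(1.5) = p_x/p_y.
Solve for the ratio: y/x = [p_x/p_y]^(2/3).
With the ratio pinned down, the budget gives x* = M/(p_x + p_y·(y/x)) and y* = (y/x)·x*.
Numerically y/x = 0.180872, so x* = 55/(1 + 13·0.180872) = 16.4114 and y* = 0.180872·16.4114 = 2.9684.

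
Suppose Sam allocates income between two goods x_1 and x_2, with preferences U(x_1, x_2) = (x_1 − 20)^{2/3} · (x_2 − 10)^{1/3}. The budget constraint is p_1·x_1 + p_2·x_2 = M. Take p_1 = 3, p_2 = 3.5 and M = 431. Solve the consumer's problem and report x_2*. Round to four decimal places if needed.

x_2* = 42

This is Cobb-Douglas in (x_1−20, x_2−10): tangency gives 2/3·p_2·(x_2−10) = 1/3·p_1·(x_1−20).
After buying the subsistence bundle (20, 10), a share 2/3 of the remaining income goes to x_1: x_1* = 20 + 2/3·(M − 20p_1 − 10p_2)/p_1.
Discretionary income = 431 − 20·3 − 10·3.5 = 336; x_2* = 10 + 1/3·336/3.5 = 42.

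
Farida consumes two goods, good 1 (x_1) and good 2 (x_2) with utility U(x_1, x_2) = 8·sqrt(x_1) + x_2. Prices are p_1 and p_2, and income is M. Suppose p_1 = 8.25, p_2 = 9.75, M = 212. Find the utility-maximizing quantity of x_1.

Solve: √x_1 = 4·p_2/p_1, so x_1*(p_1,p_2) = (4·p_2/p_1)², and x_2* = (M − p_1·x_1*)/p_2.
Plugging in: x_1* = (4·9.75/8.25)² = 22.3471.

x_1* = 22.3471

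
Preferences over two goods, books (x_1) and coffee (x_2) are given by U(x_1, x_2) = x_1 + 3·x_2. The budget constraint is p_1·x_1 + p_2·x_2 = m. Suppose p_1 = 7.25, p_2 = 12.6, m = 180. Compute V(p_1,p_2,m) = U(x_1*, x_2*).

Linear utility — the consumer picks whichever good has higher MU/price: 1/7.25 = 0.1379 vs 3/12.6 = 0.2381.
x_2 gives more utility per dollar, so spend all income on x_2: x_2* = m/p_2, x_1* = 0.
Numerically: x_1* = 0, x_2* = 14.2857.
Utility at the optimum: U(0, 14.2857) = 42.8571.

V = 42.8571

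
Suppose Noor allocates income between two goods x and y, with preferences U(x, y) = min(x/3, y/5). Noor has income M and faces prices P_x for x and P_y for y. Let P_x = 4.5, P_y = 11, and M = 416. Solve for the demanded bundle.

With perfect complements, no substitution: consume in ratio x:y = 3:5.
Budget: P_x·x + P_y·(5/3)·x = M, so (3·P_x + 5·P_y)·x = 3·M.
Demand: x*(P_x,P_y,M) = 3·M/(3·P_x + 5·P_y), y* = 5·M/(3·P_x + 5·P_y).
Here 3·4.5 + 5·11 = 68.5, giving x* = 18.219 and y* = 30.365.

x* = 18.219, y* = 30.365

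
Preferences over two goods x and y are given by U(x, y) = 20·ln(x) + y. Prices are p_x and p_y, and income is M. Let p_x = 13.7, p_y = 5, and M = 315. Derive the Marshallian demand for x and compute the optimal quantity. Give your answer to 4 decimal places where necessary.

MU_x = 20/x, MU_y = 1. Tangency: 20/x = p_x/p_y.
So x*(p_x,p_y) = 20·p_y/p_x, independent of income; and y* = (M − 20·p_y)/p_y.
At the given prices: x* = 20·5/13.7 = 7.2993.

x* = 7.2993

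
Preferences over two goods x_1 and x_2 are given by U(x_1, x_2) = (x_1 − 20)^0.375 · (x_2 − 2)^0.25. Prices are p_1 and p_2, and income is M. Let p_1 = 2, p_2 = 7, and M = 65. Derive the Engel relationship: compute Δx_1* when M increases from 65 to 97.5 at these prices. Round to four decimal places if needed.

Δx_1* = 9.75

Let x_1' = x_1−20, x_2' = x_2−2. MRS = (3/2)·x_2'/x_1' = p_1/p_2.
Substituting into the budget: x_1* = 20 + 0.6·(M − 20·p_1 − 2·p_2)/p_1, and x_2* = 2 + 0.4·(…)/p_2.
Discretionary income = 65 − 20·2 − 2·7 = 11; x_1* = 20 + 0.6·11/2 = 23.3.
At M' = 97.5: x_1* = 33.05. Change: 33.05 − 23.3 = 9.75.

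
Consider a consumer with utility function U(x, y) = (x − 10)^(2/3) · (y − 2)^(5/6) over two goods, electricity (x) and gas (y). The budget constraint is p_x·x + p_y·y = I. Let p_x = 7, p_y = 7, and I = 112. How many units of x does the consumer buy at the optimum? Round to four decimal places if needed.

Let x' = x−10, y' = y−2. MRS = (4/5)·y'/x' = p_x/p_y.
After buying the subsistence bundle (10, 2), a share 4/9 of the remaining income goes to x: x* = 10 + 4/9·(I − 10p_x − 2p_y)/p_x.
Discretionary income = 112 − 10·7 − 2·7 = 28; x* = 10 + 4/9·28/7 = 11.7778.

x* = 11.7778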